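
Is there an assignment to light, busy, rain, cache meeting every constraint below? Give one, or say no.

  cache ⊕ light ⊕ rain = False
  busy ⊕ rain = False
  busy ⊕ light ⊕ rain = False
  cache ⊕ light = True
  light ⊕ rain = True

light = False, busy = True, rain = True, cache = True

cache ⊕ light ⊕ rain = T ⊕ F ⊕ T = False ✓
busy ⊕ rain = T ⊕ T = False ✓
busy ⊕ light ⊕ rain = T ⊕ F ⊕ T = False ✓
cache ⊕ light = T ⊕ F = True ✓
light ⊕ rain = F ⊕ T = True ✓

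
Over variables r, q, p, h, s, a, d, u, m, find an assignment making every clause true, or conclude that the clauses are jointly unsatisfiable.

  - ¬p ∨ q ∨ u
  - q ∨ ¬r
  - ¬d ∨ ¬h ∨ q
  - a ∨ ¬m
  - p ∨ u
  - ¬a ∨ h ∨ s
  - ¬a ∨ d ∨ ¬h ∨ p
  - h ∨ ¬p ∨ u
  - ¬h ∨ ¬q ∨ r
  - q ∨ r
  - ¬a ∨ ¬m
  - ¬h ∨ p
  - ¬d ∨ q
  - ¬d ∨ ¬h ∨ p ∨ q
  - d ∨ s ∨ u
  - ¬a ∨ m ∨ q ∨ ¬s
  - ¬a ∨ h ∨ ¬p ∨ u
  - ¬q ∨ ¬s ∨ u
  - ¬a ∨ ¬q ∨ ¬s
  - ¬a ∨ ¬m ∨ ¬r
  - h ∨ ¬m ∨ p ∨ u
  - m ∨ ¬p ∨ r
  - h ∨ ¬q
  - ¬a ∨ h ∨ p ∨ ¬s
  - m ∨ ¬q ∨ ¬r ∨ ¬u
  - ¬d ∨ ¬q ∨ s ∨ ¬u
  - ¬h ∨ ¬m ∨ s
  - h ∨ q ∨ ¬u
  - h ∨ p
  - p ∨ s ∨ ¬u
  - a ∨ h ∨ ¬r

Try r = False:
  (q ∨ r) forces q = True.
  (¬h ∨ ¬q ∨ r) forces h = False.
  clause (h ∨ ¬q) is falsified — backtrack.
So r = True.
  then (q ∨ ¬r) forces q = True.
  then (h ∨ ¬q) forces h = True.
  then (¬h ∨ p) forces p = True.
Set s = False.
  then (¬h ∨ ¬m ∨ s) forces m = False.
  then (m ∨ ¬q ∨ ¬r ∨ ¬u) forces u = False.
  then (d ∨ s ∨ u) forces d = True.
Set a = True.
All clauses satisfied.

r=T; q=T; p=T; h=T; s=F; a=T; d=T; u=F; m=F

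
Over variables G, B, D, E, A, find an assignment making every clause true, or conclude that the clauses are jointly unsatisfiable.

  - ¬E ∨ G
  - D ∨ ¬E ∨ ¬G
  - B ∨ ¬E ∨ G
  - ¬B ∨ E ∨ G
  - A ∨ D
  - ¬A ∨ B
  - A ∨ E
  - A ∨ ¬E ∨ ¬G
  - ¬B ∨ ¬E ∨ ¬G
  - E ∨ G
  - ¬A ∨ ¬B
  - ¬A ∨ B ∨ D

Case A = True:
  (¬A ∨ B) forces B = True.
  Clause (¬A ∨ ¬B) is falsified — contradiction.
Case A = False:
  (A ∨ D) forces D = True.
  (A ∨ E) forces E = True.
  (¬E ∨ G) forces G = True.
  Clause (A ∨ ¬E ∨ ¬G) is falsified — contradiction.
Both cases fail, so the formula is unsatisfiable.

No satisfying assignment exists.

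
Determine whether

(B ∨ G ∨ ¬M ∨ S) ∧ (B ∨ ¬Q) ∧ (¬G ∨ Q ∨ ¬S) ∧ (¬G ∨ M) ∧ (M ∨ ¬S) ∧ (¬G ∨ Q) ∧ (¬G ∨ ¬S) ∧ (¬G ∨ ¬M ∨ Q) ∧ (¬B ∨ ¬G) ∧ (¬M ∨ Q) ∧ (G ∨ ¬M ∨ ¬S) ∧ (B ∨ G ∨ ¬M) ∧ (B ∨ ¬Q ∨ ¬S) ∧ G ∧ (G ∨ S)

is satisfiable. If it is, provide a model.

No satisfying assignment exists.

Case G = True:
  (¬G ∨ M) forces M = True.
  (¬G ∨ Q) forces Q = True.
  (B ∨ ¬Q) forces B = True.
  Clause (¬B ∨ ¬G) is falsified — contradiction.
Case G = False:
  Clause (G) is falsified — contradiction.
Both cases fail, so the formula is unsatisfiable.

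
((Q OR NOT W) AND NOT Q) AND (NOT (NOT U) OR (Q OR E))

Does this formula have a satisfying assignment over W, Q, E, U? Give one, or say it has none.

W=F, Q=F, E=F, U=T

  (Q OR NOT W) AND NOT Q = True
    Q OR NOT W = True
      NOT W = True
    NOT Q = True
  NOT (NOT U) OR (Q OR E) = True
    NOT (NOT U) = True
      NOT U = False
    Q OR E = False
Both conjuncts True, so the formula holds.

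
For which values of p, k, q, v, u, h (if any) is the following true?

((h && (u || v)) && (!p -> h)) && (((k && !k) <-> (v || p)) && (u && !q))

p: False, k: False, q: False, v: False, u: True, h: True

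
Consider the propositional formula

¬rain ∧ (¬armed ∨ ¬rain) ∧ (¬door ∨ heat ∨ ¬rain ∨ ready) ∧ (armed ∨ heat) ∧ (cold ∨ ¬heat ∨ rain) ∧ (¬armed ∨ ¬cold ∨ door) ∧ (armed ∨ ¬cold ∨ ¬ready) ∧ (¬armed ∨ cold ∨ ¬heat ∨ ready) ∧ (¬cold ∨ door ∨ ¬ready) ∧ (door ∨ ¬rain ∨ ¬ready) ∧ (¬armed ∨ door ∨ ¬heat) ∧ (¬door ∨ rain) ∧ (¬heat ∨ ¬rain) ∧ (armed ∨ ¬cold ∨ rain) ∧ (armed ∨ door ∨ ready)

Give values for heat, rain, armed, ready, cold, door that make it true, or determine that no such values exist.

heat: False, rain: False, armed: True, ready: True, cold: False, door: False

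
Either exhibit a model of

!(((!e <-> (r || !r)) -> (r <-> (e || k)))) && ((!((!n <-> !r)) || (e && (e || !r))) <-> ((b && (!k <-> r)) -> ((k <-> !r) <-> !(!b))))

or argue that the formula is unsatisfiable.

b = True, e = False, n = True, r = False, k = True

  !(((!e <-> (r || !r)) -> (r <-> (e || k)))) = True
    (!e <-> (r || !r)) -> (r <-> (e || k)) = False
      !e <-> (r || !r) = True
        !e = True
        r || !r = True
          !r = True
      r <-> (e || k) = False
        e || k = True
  (!((!n <-> !r)) || (e && (e || !r))) <-> ((b && (!k <-> r)) -> ((k <-> !r) <-> !(!b))) = True
    !((!n <-> !r)) || (e && (e || !r)) = True
      !((!n <-> !r)) = True
        !n <-> !r = False
          !n = False
          !r = True
      e && (e || !r) = False
        e || !r = True
          !r = True
    (b && (!k <-> r)) -> ((k <-> !r) <-> !(!b)) = True
      b && (!k <-> r) = True
        !k <-> r = True
          !k = False
      (k <-> !r) <-> !(!b) = True
        k <-> !r = True
          !r = True
        !(!b) = True
          !b = False
Both conjuncts True, so the formula holds.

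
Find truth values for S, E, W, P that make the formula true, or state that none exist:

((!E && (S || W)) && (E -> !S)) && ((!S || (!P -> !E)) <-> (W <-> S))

S: True, E: False, W: True, P: False

  (!E && (S || W)) && (E -> !S) = True
    !E && (S || W) = True
      !E = True
      S || W = True
    E -> !S = True
      !S = False
  (!S || (!P -> !E)) <-> (W <-> S) = True
    !S || (!P -> !E) = True
      !S = False
      !P -> !E = True
        !P = True
        !E = True
    W <-> S = True
Both conjuncts True, so the formula holds.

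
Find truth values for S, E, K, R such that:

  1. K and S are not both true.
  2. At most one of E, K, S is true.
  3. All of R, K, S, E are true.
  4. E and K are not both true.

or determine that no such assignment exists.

Case S = True:
  (1) with S=T forces K = False.
  Constraint (3) is violated (K=F) — contradiction.
Case S = False:
  Constraint (3) is violated (S=F) — contradiction.
Both cases fail — unsatisfiable.

The formula is unsatisfiable.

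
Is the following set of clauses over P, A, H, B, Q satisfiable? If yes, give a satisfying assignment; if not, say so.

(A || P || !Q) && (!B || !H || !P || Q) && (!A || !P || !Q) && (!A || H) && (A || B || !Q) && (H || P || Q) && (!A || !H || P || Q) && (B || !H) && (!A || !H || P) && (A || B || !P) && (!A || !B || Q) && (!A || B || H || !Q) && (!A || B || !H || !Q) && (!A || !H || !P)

P = True, A = False, H = True, B = True, Q = True

Set P = True.
Set A = False.
  then (A || B || !P) forces B = True.
Set H = True.
  then (!B || !H || !P || Q) forces Q = True.
All clauses satisfied.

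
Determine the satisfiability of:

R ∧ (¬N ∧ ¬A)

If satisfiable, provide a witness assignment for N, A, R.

N = False; A = False; R = True

  ¬N ∧ ¬A = True
    ¬N = True
    ¬A = True
Both conjuncts True, so the formula holds.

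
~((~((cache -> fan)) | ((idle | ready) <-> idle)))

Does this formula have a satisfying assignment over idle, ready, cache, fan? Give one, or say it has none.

idle: False, ready: True, cache: True, fan: True

  ~((~((cache -> fan)) | ((idle | ready) <-> idle))) = True
    ~((cache -> fan)) | ((idle | ready) <-> idle) = False
      ~((cache -> fan)) = False
        cache -> fan = True
      (idle | ready) <-> idle = False
        idle | ready = True
The formula evaluates to True.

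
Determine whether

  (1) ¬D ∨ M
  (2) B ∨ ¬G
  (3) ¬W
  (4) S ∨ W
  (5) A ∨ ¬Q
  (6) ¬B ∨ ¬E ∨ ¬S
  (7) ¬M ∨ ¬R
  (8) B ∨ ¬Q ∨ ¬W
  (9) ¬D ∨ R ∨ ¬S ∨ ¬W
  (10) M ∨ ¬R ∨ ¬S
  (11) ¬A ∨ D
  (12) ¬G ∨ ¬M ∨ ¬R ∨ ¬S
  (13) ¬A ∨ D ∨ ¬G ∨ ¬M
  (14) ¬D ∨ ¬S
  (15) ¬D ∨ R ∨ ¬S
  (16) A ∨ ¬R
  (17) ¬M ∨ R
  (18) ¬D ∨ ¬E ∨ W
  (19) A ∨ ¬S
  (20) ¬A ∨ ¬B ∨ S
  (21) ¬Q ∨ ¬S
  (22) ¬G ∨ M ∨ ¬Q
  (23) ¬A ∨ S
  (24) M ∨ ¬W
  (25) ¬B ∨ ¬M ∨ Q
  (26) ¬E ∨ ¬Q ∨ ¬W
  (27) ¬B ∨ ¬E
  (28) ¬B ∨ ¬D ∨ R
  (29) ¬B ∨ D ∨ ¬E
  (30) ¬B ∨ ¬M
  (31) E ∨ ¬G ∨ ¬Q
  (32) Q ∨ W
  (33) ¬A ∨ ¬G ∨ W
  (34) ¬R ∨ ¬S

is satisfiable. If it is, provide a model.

Case Q = True:
  (¬W) forces W = False.
  (S ∨ W) forces S = True.
  Clause (¬Q ∨ ¬S) is falsified — contradiction.
Case Q = False:
  (¬W) forces W = False.
  Clause (Q ∨ W) is falsified — contradiction.
Both cases fail, so the formula is unsatisfiable.

Unsatisfiable — no assignment works.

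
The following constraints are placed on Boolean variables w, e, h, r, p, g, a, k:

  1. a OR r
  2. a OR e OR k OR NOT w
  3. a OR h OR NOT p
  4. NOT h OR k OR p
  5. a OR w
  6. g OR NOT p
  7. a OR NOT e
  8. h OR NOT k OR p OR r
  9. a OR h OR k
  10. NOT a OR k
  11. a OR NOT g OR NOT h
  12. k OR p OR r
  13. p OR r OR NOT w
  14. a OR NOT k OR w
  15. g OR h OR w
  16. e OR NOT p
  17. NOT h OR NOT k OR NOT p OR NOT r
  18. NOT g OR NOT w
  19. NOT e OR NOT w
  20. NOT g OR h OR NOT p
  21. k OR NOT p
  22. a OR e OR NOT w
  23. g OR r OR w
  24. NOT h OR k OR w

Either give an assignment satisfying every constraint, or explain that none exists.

Set w = False.
  then (a OR w) forces a = True.
  then (NOT a OR k) forces k = True.
Set e = False.
  then (e OR NOT p) forces p = False.
Set h = True.
Set r = False.
  then (g OR r OR w) forces g = True.
All clauses satisfied.

w=F; e=F; h=T; r=F; p=F; g=T; a=T; k=T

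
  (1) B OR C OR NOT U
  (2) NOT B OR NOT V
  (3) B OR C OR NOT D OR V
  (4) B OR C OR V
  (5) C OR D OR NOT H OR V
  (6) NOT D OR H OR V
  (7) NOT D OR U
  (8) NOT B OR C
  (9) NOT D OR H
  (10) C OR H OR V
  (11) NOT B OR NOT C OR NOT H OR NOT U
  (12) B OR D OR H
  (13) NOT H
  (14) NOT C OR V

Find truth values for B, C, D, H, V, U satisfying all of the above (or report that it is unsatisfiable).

Case B = True:
  (NOT B OR NOT V) forces V = False.
  (NOT B OR C) forces C = True.
  Clause (NOT C OR V) is falsified — contradiction.
Case B = False:
  (NOT H) forces H = False.
  (NOT D OR H) forces D = False.
  Clause (B OR D OR H) is falsified — contradiction.
Both cases fail, so the formula is unsatisfiable.

No satisfying assignment exists.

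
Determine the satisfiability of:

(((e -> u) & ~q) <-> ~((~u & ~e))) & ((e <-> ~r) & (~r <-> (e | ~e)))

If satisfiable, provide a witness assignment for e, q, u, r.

e = True, q = False, u = True, r = False

  ((e -> u) & ~q) <-> ~((~u & ~e)) = True
    (e -> u) & ~q = True
      e -> u = True
      ~q = True
    ~((~u & ~e)) = True
      ~u & ~e = False
        ~u = False
        ~e = False
  (e <-> ~r) & (~r <-> (e | ~e)) = True
    e <-> ~r = True
      ~r = True
    ~r <-> (e | ~e) = True
      ~r = True
      e | ~e = True
        ~e = False
Both conjuncts True, so the formula holds.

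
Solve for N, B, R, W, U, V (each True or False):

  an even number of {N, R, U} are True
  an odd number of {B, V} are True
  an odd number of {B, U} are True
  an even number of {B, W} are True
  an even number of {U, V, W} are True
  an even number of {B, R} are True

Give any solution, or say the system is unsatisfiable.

N = True, B = False, R = False, W = False, U = True, V = True

{N, R, U}: 2 true → even ✓
{B, V}: 1 true → odd ✓
{B, U}: 1 true → odd ✓
{B, W}: 0 true → even ✓
{U, V, W}: 2 true → even ✓
{B, R}: 0 true → even ✓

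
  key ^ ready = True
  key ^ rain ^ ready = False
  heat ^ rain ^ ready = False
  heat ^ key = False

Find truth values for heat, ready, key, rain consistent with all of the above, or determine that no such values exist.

heat = True, ready = False, key = True, rain = True

key ^ ready = T ^ F = True ✓
key ^ rain ^ ready = T ^ T ^ F = False ✓
heat ^ rain ^ ready = T ^ T ^ F = False ✓
heat ^ key = T ^ T = False ✓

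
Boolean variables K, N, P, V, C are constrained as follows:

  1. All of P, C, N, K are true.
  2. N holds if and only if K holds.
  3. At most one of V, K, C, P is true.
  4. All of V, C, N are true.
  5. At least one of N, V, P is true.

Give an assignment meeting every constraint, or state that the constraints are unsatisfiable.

Unsatisfiable

Case K = True:
  (1) forces P = True.
  Constraint (3) is violated (K=T, P=T) — contradiction.
Case K = False:
  Constraint (1) is violated (K=F) — contradiction.
Both cases fail — unsatisfiable.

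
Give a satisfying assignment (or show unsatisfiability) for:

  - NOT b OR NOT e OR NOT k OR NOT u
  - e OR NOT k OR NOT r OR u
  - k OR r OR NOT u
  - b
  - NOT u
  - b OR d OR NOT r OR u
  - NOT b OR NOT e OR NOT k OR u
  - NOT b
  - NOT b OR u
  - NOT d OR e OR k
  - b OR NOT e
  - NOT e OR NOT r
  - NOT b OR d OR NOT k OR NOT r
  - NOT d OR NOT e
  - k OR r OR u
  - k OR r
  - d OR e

Case b = True:
  Clause (NOT b) is falsified — contradiction.
Case b = False:
  Clause (b) is falsified — contradiction.
Both cases fail, so the formula is unsatisfiable.

Unsatisfiable — no assignment works.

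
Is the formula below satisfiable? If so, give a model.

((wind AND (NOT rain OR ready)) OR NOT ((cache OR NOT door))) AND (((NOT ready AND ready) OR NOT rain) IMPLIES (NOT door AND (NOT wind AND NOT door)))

ready=F; door=T; wind=T; rain=T; cache=F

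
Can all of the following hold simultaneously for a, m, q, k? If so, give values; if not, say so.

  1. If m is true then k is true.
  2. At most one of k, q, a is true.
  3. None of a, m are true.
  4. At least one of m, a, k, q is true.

a = False, m = False, q = False, k = True

  (1) m=F ⇒ k: vacuous ✓
  (2) {k, q, a}: 1 true — at most one ✓
  (3) {a, m}: 0 true — none ✓
  (4) {m, a, k, q}: 1 true — at least one ✓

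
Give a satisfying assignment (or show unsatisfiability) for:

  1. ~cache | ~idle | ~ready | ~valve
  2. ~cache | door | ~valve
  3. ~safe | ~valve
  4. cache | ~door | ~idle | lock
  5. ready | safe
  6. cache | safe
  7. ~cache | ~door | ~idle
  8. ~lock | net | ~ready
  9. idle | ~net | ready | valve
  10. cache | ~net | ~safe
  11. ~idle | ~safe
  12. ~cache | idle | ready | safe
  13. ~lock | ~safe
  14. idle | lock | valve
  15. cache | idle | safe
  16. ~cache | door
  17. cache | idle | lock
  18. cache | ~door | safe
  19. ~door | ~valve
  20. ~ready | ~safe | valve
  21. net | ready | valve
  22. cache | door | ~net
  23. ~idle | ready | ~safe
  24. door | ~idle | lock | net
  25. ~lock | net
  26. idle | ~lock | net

cache: True; idle: False; lock: True; ready: True; net: True; door: True; safe: False; valve: False

Set cache = True.
  then (~cache | door) forces door = True.
  then (~door | ~valve) forces valve = False.
  then (~cache | ~door | ~idle) forces idle = False.
  then (idle | lock | valve) forces lock = True.
  then (~lock | net) forces net = True.
  then (idle | ~net | ready | valve) forces ready = True.
  then (~lock | ~safe) forces safe = False.
All clauses satisfied.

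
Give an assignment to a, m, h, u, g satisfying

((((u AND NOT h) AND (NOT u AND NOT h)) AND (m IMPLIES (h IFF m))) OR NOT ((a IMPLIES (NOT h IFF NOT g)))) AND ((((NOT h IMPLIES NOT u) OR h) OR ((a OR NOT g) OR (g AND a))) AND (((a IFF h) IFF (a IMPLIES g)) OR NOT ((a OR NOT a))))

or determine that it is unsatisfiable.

No satisfying assignment exists.

Case h = True: the formula simplifies to NOT ((a IMPLIES g)) AND ((a IFF (a IMPLIES g)) OR NOT ((a OR NOT a))).
  a = True: simplifies to NOT g AND g.
    g = True: the conjunct NOT g is False.
    g = False: the conjunct g is False.
  a = False: the conjunct NOT ((a IMPLIES g)) becomes NOT ((False IMPLIES g)) = False.
Case h = False: the formula simplifies to (((u AND NOT u) AND (m IMPLIES NOT m)) OR NOT ((a IMPLIES NOT g))) AND ((NOT u OR ((a OR NOT g) OR (g AND a))) AND ((NOT a IFF (a IMPLIES g)) OR NOT ((a OR NOT a)))).
  a = True: simplifies to (((u AND NOT u) AND (m IMPLIES NOT m)) OR NOT (NOT g)) AND NOT g.
    g = True: the conjunct NOT g is False.
    g = False: simplifies to (u AND NOT u) AND (m IMPLIES NOT m).
      u = True: the conjunct NOT u is False.
      u = False: the conjunct u is False.
  a = False: simplifies to ((u AND NOT u) AND (m IMPLIES NOT m)) AND (NOT u OR NOT g).
    u = True: the conjunct NOT u is False.
    u = False: the conjunct u is False.
Both cases fail — unsatisfiable.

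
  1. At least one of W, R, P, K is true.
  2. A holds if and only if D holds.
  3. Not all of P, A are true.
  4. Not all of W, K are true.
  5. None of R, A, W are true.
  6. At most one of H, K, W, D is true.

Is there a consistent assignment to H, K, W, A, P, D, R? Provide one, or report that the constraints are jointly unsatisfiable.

H=T, K=F, W=F, A=F, P=T, D=F, R=F

  (1) {W, R, P, K}: 1 true — at least one ✓
  (2) A=F, D=F — same ✓
  (3) {P, A}: 1/2 true — not all ✓
  (4) {W, K}: 0/2 true — not all ✓
  (5) {R, A, W}: 0 true — none ✓
  (6) {H, K, W, D}: 1 true — at most one ✓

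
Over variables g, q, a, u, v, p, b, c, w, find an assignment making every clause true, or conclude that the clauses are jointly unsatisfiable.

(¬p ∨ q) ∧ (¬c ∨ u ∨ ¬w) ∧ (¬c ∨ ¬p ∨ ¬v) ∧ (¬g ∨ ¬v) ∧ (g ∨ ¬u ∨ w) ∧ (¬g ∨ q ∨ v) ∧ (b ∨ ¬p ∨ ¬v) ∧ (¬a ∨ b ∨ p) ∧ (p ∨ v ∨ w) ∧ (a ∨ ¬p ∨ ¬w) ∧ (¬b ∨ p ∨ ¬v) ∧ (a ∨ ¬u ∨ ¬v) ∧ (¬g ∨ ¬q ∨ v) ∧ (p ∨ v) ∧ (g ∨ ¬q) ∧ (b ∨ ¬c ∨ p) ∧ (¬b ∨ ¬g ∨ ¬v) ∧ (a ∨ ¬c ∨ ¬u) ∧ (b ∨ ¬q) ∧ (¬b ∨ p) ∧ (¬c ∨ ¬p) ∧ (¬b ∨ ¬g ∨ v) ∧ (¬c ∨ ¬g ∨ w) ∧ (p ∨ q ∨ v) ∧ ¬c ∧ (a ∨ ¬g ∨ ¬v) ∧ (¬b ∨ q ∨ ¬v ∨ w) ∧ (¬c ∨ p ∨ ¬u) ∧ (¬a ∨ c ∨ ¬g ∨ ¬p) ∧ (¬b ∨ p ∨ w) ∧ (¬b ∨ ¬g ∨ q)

g = False, q = False, a = False, u = False, v = True, p = False, b = False, c = False, w = True

Unit clause (¬c) forces c = False.
Try g = True:
  (¬g ∨ ¬v) forces v = False.
  (¬g ∨ q ∨ v) forces q = True.
  clause (¬g ∨ ¬q ∨ v) is falsified — backtrack.
So g = False.
  then (g ∨ ¬q) forces q = False.
  then (¬p ∨ q) forces p = False.
  then (p ∨ v) forces v = True.
  then (¬b ∨ p) forces b = False.
  then (¬a ∨ b ∨ p) forces a = False.
  then (a ∨ ¬u ∨ ¬v) forces u = False.
Set w = True.
All clauses satisfied.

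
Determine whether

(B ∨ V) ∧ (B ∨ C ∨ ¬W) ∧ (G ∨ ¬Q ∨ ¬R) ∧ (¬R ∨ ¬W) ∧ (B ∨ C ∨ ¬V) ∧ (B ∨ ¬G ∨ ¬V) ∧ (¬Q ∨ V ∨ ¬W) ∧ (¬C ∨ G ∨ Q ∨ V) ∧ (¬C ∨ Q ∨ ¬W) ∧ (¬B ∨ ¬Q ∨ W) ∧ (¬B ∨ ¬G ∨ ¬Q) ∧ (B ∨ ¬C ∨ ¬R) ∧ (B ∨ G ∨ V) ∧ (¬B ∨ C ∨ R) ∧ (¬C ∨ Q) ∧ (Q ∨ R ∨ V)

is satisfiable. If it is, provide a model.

W=F, V=F, B=T, G=T, R=T, Q=F, C=F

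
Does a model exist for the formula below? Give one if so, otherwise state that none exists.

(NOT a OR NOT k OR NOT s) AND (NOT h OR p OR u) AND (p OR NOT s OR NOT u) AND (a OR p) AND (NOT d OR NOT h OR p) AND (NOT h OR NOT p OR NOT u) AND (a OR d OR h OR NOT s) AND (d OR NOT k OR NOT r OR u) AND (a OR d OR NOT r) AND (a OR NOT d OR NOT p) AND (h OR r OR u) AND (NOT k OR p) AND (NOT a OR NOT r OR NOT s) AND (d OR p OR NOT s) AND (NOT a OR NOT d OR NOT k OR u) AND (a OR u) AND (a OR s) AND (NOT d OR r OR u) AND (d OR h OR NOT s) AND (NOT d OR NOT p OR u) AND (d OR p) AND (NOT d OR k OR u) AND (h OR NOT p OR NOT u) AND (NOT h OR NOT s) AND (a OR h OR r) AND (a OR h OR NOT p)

u = False, s = False, r = False, d = False, a = True, k = False, p = True, h = True

Set u = False.
  then (a OR u) forces a = True.
Set s = False.
Set r = False.
  then (h OR r OR u) forces h = True.
  then (NOT d OR r OR u) forces d = False.
  then (d OR p) forces p = True.
Set k = False.
All clauses satisfied.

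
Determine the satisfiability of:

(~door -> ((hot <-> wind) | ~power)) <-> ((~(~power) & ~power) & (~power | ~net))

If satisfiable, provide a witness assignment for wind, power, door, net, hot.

wind = True, power = True, door = False, net = True, hot = False

  (~door -> ((hot <-> wind) | ~power)) <-> ((~(~power) & ~power) & (~power | ~net)) = True
    ~door -> ((hot <-> wind) | ~power) = False
      ~door = True
      (hot <-> wind) | ~power = False
        hot <-> wind = False
        ~power = False
    (~(~power) & ~power) & (~power | ~net) = False
      ~(~power) & ~power = False
        ~(~power) = True
          ~power = False
        ~power = False
      ~power | ~net = False
        ~power = False
        ~net = False
The formula evaluates to True.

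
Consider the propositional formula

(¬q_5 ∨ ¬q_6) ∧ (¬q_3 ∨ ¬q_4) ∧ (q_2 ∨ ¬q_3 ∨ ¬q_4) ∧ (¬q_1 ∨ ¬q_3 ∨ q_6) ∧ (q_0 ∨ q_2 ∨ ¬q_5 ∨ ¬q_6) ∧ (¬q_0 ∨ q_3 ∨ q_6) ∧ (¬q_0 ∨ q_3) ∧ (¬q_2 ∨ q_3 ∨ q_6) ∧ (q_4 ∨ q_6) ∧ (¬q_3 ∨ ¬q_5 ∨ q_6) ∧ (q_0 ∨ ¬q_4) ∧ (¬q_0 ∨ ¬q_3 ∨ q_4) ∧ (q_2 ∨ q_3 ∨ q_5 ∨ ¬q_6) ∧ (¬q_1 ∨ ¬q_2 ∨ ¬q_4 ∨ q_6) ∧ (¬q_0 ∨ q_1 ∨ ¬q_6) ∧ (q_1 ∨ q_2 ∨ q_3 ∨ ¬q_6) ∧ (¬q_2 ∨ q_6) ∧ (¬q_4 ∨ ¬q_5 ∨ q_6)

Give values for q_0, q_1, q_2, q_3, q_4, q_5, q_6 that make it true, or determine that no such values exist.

q_0 = False; q_1 = False; q_2 = False; q_3 = True; q_4 = False; q_5 = False; q_6 = True

Try q_0 = True:
  (¬q_0 ∨ q_3) forces q_3 = True.
  (¬q_3 ∨ ¬q_4) forces q_4 = False.
  clause (¬q_0 ∨ ¬q_3 ∨ q_4) is falsified — backtrack.
So q_0 = False.
  then (q_0 ∨ ¬q_4) forces q_4 = False.
  then (q_4 ∨ q_6) forces q_6 = True.
  then (¬q_5 ∨ ¬q_6) forces q_5 = False.
Set q_1 = False.
Set q_2 = False.
  then (q_2 ∨ q_3 ∨ q_5 ∨ ¬q_6) forces q_3 = True.
All clauses satisfied.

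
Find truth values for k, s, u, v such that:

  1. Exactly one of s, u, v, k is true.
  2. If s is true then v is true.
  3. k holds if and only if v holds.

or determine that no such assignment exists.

k = False; s = False; u = True; v = False

  (1) {s, u, v, k}: 1 true — exactly one ✓
  (2) s=F ⇒ v: vacuous ✓
  (3) k=F, v=F — same ✓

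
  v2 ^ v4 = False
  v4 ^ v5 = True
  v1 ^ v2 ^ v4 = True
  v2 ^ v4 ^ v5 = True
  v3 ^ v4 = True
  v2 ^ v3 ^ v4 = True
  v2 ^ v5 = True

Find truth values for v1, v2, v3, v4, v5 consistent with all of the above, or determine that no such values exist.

v1=T, v2=F, v3=T, v4=F, v5=T

v2 ^ v4 = F ^ F = False ✓
v4 ^ v5 = F ^ T = True ✓
v1 ^ v2 ^ v4 = T ^ F ^ F = True ✓
v2 ^ v4 ^ v5 = F ^ F ^ T = True ✓
v3 ^ v4 = T ^ F = True ✓
v2 ^ v3 ^ v4 = F ^ T ^ F = True ✓
v2 ^ v5 = F ^ T = True ✓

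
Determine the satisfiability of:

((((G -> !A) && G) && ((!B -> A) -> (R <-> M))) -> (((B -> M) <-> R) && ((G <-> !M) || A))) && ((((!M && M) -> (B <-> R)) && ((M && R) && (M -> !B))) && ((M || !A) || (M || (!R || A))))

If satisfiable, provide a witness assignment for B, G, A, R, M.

B=F; G=F; A=T; R=T; M=T

  (((G -> !A) && G) && ((!B -> A) -> (R <-> M))) -> (((B -> M) <-> R) && ((G <-> !M) || A)) = True
    ((G -> !A) && G) && ((!B -> A) -> (R <-> M)) = False
      (G -> !A) && G = False
        G -> !A = True
          !A = False
      (!B -> A) -> (R <-> M) = True
        !B -> A = True
          !B = True
        R <-> M = True
    ((B -> M) <-> R) && ((G <-> !M) || A) = True
      (B -> M) <-> R = True
        B -> M = True
      (G <-> !M) || A = True
        G <-> !M = True
          !M = False
  (((!M && M) -> (B <-> R)) && ((M && R) && (M -> !B))) && ((M || !A) || (M || (!R || A))) = True
    ((!M && M) -> (B <-> R)) && ((M && R) && (M -> !B)) = True
      (!M && M) -> (B <-> R) = True
        !M && M = False
          !M = False
        B <-> R = False
      (M && R) && (M -> !B) = True
        M && R = True
        M -> !B = True
          !B = True
    (M || !A) || (M || (!R || A)) = True
      M || !A = True
        !A = False
      M || (!R || A) = True
        !R || A = True
          !R = False
Both conjuncts True, so the formula holds.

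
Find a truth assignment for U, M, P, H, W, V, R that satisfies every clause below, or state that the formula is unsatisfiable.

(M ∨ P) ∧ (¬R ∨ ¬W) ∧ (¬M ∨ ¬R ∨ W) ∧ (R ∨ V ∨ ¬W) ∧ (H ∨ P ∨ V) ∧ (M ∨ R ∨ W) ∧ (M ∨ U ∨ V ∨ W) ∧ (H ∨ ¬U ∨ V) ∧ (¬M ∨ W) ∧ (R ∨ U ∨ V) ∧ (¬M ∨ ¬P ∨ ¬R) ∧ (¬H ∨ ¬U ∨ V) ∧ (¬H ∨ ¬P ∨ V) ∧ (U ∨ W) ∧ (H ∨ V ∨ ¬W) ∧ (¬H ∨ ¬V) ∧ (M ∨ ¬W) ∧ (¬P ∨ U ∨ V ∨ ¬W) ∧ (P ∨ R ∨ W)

Set U = True.
Set M = True.
  then (¬M ∨ W) forces W = True.
  then (¬R ∨ ¬W) forces R = False.
  then (R ∨ V ∨ ¬W) forces V = True.
  then (¬H ∨ ¬V) forces H = False.
Set P = True.
All clauses satisfied.

U: True, M: True, P: True, H: False, W: True, V: True, R: False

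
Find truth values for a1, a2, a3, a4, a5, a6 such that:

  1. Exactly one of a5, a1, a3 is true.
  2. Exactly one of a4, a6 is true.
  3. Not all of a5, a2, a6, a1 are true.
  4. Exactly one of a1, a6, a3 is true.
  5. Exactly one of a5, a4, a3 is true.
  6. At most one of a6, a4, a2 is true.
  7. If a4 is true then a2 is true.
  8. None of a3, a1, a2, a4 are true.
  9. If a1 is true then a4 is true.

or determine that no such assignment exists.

a1 = False, a2 = False, a3 = False, a4 = False, a5 = True, a6 = True

  (1) {a5, a1, a3}: 1 true — exactly one ✓
  (2) {a4, a6}: 1 true — exactly one ✓
  (3) {a5, a2, a6, a1}: 2/4 true — not all ✓
  (4) {a1, a6, a3}: 1 true — exactly one ✓
  (5) {a5, a4, a3}: 1 true — exactly one ✓
  (6) {a6, a4, a2}: 1 true — at most one ✓
  (7) a4=F ⇒ a2: vacuous ✓
  (8) {a3, a1, a2, a4}: 0 true — none ✓
  (9) a1=F ⇒ a4: vacuous ✓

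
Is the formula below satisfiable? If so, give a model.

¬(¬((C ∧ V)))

V=T; C=T

  ¬(¬((C ∧ V))) = True
    ¬((C ∧ V)) = False
      C ∧ V = True
The formula evaluates to True.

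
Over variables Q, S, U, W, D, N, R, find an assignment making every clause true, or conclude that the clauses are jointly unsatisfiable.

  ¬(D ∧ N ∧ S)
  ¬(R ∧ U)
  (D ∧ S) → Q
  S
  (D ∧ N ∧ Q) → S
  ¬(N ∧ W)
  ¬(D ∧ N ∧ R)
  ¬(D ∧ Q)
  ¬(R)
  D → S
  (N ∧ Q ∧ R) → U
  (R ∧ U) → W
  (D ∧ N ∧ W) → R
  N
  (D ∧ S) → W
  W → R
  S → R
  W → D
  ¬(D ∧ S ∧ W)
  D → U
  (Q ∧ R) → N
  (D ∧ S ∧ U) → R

Unsatisfiable

Case R = True:
  Clause (¬R) is falsified — contradiction.
Case R = False:
  (R ∨ ¬W) forces W = False.
  (S) forces S = True.
  Clause (R ∨ ¬S) is falsified — contradiction.
Both cases fail, so the formula is unsatisfiable.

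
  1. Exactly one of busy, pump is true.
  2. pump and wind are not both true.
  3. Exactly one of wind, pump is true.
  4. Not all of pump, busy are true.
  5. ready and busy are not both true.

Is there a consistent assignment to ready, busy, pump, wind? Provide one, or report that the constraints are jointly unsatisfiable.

ready = False, busy = True, pump = False, wind = True

  (1) {busy, pump}: 1 true — exactly one ✓
  (2) pump=F, wind=T — not both ✓
  (3) {wind, pump}: 1 true — exactly one ✓
  (4) {pump, busy}: 1/2 true — not all ✓
  (5) ready=F, busy=T — not both ✓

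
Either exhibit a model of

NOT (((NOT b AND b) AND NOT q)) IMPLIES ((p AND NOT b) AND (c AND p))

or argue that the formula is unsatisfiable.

c: True; p: True; q: True; b: False

  NOT (((NOT b AND b) AND NOT q)) IMPLIES ((p AND NOT b) AND (c AND p)) = True
    NOT (((NOT b AND b) AND NOT q)) = True
      (NOT b AND b) AND NOT q = False
        NOT b AND b = False
          NOT b = True
        NOT q = False
    (p AND NOT b) AND (c AND p) = True
      p AND NOT b = True
        NOT b = True
      c AND p = True
The formula evaluates to True.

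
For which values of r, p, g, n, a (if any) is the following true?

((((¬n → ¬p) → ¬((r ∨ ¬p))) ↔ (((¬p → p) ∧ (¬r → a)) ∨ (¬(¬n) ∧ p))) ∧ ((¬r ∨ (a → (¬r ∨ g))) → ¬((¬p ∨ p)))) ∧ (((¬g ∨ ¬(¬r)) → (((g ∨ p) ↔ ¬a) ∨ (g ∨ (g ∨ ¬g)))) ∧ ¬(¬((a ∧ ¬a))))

The formula is unsatisfiable.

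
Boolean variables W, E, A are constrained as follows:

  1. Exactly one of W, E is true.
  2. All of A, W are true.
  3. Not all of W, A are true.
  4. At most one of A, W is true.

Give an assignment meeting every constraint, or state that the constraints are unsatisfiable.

The formula is unsatisfiable.

Case A = True:
  (2) forces W = True.
  Constraint (3) is violated (W=T, A=T) — contradiction.
Case A = False:
  Constraint (2) is violated (A=F) — contradiction.
Both cases fail — unsatisfiable.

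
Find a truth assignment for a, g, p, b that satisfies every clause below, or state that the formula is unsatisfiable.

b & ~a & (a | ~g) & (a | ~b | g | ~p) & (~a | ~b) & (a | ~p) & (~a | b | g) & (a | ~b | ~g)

a = False, g = False, p = False, b = True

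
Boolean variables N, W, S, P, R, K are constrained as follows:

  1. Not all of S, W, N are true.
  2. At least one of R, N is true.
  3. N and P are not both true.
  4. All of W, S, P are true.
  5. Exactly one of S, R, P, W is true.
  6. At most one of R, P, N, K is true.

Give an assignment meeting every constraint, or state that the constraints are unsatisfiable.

Case W = True:
  (4) forces S = True.
  Constraint (5) is violated (S=T, W=T) — contradiction.
Case W = False:
  Constraint (4) is violated (W=F) — contradiction.
Both cases fail — unsatisfiable.

No satisfying assignment exists.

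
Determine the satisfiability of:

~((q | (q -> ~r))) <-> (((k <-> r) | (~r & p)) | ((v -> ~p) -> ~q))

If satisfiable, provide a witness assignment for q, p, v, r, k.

q: True, p: False, v: True, r: False, k: True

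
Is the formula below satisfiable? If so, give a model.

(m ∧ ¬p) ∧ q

p=F, m=T, q=T

  m ∧ ¬p = True
    ¬p = True
Both conjuncts True, so the formula holds.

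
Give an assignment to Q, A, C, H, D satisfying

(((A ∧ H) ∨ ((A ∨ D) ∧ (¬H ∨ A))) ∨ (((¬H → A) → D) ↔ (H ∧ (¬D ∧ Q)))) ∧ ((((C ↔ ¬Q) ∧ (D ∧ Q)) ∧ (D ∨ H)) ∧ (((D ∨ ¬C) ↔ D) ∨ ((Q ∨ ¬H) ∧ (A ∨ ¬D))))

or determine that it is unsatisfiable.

Q=T, A=T, C=F, H=T, D=T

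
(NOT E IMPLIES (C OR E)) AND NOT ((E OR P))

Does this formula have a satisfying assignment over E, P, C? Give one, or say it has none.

E=F; P=F; C=T

  NOT E IMPLIES (C OR E) = True
    NOT E = True
    C OR E = True
  NOT ((E OR P)) = True
    E OR P = False
Both conjuncts True, so the formula holds.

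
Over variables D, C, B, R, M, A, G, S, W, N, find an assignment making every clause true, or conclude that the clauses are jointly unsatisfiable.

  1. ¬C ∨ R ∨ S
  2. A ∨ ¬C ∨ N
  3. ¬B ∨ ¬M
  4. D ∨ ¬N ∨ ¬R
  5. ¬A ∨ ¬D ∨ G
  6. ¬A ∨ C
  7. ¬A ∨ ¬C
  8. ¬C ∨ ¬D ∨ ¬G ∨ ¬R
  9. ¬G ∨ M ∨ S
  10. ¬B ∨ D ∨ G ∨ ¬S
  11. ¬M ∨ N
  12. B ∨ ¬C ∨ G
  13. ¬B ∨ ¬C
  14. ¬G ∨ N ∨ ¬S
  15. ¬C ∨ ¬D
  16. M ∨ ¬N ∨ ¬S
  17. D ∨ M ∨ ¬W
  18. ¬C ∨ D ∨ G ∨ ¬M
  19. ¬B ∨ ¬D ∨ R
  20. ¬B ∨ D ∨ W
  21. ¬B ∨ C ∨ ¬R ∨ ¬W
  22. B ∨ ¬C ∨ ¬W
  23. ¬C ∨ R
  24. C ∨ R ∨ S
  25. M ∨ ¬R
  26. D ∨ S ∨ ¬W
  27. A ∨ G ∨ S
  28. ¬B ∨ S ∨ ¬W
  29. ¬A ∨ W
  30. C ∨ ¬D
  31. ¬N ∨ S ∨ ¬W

Try D = True:
  (¬C ∨ ¬D) forces C = False.
  clause (C ∨ ¬D) is falsified — backtrack.
So D = False.
Set C = False.
  then (¬A ∨ C) forces A = False.
Set B = False.
Try R = True:
  (D ∨ ¬N ∨ ¬R) forces N = False.
  (¬M ∨ N) forces M = False.
  clause (M ∨ ¬R) is falsified — backtrack.
So R = False.
  then (C ∨ R ∨ S) forces S = True.
Set M = False.
  then (M ∨ ¬N ∨ ¬S) forces N = False.
  then (D ∨ M ∨ ¬W) forces W = False.
  then (¬G ∨ N ∨ ¬S) forces G = False.
All clauses satisfied.

D = False, C = False, B = False, R = False, M = False, A = False, G = False, S = True, W = False, N = False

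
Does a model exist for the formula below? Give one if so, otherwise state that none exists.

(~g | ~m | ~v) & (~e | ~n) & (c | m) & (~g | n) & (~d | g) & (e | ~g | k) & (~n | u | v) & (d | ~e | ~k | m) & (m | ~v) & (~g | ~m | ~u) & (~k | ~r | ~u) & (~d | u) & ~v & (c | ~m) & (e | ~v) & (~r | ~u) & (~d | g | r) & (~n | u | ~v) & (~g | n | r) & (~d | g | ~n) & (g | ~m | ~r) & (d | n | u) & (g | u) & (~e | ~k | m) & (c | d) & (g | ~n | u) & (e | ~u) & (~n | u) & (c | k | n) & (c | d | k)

k: False; v: False; r: False; m: False; c: True; n: False; e: True; g: False; d: False; u: True

Unit clause (~v) forces v = False.
Set k = False.
Set r = False.
Set m = False.
  then (c | m) forces c = True.
Try n = True:
  (~e | ~n) forces e = False.
  (e | ~g | k) forces g = False.
  (~d | g) forces d = False.
  (~n | u | v) forces u = True.
  clause (e | ~u) is falsified — backtrack.
So n = False.
  then (~g | n) forces g = False.
  then (~d | g) forces d = False.
  then (d | n | u) forces u = True.
  then (e | ~u) forces e = True.
All clauses satisfied.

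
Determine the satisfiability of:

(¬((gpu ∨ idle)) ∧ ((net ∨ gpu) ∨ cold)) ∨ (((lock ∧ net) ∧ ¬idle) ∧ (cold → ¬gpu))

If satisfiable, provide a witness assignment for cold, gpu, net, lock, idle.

cold=T, gpu=F, net=F, lock=T, idle=F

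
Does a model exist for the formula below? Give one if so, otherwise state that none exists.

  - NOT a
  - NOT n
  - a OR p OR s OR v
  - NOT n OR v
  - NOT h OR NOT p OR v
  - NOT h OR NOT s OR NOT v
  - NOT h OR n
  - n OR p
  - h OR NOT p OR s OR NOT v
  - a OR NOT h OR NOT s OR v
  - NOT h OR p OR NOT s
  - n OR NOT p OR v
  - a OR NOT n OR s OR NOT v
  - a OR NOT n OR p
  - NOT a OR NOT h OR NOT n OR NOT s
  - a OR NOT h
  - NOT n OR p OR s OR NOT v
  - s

Unit clause (NOT a) forces a = False.
Unit clause (NOT n) forces n = False.
In (NOT h OR n) only NOT h is left, so h = False.
In (n OR p) only p is left, so p = True.
In (n OR NOT p OR v) only v is left, so v = True.
Unit clause (s) forces s = True.
All clauses satisfied.

a = False, v = True, h = False, s = True, p = True, n = False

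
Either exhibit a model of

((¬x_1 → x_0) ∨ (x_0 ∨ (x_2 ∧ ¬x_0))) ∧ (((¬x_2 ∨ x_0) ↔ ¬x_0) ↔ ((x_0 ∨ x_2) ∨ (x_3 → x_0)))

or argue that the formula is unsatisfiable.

x_0=F, x_1=T, x_2=F, x_3=F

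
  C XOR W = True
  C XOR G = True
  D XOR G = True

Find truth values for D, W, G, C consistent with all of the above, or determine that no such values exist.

D = False, W = True, G = True, C = False

C XOR W = F XOR T = True ✓
C XOR G = F XOR T = True ✓
D XOR G = F XOR T = True ✓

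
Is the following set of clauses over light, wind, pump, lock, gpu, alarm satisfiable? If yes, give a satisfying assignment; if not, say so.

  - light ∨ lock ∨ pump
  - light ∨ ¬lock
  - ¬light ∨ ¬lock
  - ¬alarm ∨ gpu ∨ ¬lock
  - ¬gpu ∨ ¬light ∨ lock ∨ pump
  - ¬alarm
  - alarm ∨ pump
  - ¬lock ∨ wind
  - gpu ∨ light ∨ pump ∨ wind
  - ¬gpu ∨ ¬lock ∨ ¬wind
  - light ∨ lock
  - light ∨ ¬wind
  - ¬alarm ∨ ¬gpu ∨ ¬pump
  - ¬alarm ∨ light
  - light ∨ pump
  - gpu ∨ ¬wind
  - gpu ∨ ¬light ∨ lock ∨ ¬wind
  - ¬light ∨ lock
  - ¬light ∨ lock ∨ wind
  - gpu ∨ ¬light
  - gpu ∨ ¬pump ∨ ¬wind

No satisfying assignment exists.

Case light = True:
  (¬light ∨ ¬lock) forces lock = False.
  Clause (¬light ∨ lock) is falsified — contradiction.
Case light = False:
  (light ∨ ¬lock) forces lock = False.
  Clause (light ∨ lock) is falsified — contradiction.
Both cases fail, so the formula is unsatisfiable.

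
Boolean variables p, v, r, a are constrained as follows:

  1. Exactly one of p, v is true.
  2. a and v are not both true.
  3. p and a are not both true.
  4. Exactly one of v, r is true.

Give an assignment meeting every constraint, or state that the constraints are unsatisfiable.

p = True; v = False; r = True; a = False

  (1) {p, v}: 1 true — exactly one ✓
  (2) a=F, v=F — not both ✓
  (3) p=T, a=F — not both ✓
  (4) {v, r}: 1 true — exactly one ✓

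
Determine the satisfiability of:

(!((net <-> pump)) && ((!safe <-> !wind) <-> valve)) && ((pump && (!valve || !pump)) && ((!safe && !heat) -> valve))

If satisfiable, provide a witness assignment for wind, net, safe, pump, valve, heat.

wind: False; net: False; safe: True; pump: True; valve: False; heat: False

  !((net <-> pump)) && ((!safe <-> !wind) <-> valve) = True
    !((net <-> pump)) = True
      net <-> pump = False
    (!safe <-> !wind) <-> valve = True
      !safe <-> !wind = False
        !safe = False
        !wind = True
  (pump && (!valve || !pump)) && ((!safe && !heat) -> valve) = True
    pump && (!valve || !pump) = True
      !valve || !pump = True
        !valve = True
        !pump = False
    (!safe && !heat) -> valve = True
      !safe && !heat = False
        !safe = False
        !heat = True
Both conjuncts True, so the formula holds.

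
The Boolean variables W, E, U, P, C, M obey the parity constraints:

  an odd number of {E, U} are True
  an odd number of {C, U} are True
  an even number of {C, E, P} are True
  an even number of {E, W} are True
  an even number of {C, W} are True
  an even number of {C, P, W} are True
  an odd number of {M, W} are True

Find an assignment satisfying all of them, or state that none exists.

W = True, E = True, U = False, P = False, C = True, M = False

{E, U}: 1 true → odd ✓
{C, U}: 1 true → odd ✓
{C, E, P}: 2 true → even ✓
{E, W}: 2 true → even ✓
{C, W}: 2 true → even ✓
{C, P, W}: 2 true → even ✓
{M, W}: 1 true → odd ✓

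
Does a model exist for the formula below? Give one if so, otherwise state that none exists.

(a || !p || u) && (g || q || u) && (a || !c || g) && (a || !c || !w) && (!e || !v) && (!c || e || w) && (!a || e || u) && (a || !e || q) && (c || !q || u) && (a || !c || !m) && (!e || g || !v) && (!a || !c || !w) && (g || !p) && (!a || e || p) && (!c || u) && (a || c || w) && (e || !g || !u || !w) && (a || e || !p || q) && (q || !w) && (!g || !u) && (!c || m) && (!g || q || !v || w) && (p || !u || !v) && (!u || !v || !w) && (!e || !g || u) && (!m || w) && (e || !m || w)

c=F, v=F, u=T, m=T, e=T, w=T, a=T, g=F, p=F, q=T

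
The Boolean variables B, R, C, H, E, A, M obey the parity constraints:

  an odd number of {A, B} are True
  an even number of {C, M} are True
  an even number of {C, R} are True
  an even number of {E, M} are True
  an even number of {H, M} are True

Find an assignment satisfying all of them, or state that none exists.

B = False, R = False, C = False, H = False, E = False, A = True, M = False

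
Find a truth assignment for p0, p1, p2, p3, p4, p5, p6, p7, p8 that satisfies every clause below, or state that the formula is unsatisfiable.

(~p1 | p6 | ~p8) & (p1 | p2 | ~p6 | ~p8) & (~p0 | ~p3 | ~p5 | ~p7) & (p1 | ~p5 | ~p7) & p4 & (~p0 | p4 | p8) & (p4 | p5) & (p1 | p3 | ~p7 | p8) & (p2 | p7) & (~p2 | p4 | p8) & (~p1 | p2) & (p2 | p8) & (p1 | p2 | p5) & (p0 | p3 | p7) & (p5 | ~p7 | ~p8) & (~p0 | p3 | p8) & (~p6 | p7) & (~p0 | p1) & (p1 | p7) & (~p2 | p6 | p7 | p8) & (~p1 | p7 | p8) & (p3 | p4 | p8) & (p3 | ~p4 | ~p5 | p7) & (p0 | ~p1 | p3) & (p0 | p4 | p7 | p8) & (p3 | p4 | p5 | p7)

Unit clause (p4) forces p4 = True.
Set p0 = True.
  then (~p0 | p1) forces p1 = True.
  then (~p1 | p2) forces p2 = True.
Set p3 = False.
  then (~p0 | p3 | p8) forces p8 = True.
  then (~p1 | p6 | ~p8) forces p6 = True.
  then (~p6 | p7) forces p7 = True.
  then (p5 | ~p7 | ~p8) forces p5 = True.
All clauses satisfied.

p0 = True, p1 = True, p2 = True, p3 = False, p4 = True, p5 = True, p6 = True, p7 = True, p8 = True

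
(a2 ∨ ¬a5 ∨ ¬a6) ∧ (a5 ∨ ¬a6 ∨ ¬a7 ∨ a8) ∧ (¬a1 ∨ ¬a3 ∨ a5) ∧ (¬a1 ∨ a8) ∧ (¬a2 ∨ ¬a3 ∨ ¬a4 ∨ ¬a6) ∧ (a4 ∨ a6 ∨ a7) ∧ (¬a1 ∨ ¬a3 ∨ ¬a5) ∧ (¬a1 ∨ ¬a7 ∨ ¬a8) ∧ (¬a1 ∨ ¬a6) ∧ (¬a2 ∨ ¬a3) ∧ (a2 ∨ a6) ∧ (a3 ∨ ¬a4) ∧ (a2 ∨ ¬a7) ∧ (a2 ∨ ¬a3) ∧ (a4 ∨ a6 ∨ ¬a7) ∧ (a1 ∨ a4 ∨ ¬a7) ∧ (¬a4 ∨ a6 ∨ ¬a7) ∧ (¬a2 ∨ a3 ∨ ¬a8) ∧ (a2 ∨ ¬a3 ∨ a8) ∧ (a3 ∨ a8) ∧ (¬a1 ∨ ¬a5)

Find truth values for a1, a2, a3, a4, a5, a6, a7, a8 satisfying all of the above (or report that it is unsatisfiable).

Set a1 = False.
Set a2 = False.
  then (a2 ∨ a6) forces a6 = True.
  then (a2 ∨ ¬a7) forces a7 = False.
  then (a2 ∨ ¬a3) forces a3 = False.
  then (a3 ∨ a8) forces a8 = True.
  then (a2 ∨ ¬a5 ∨ ¬a6) forces a5 = False.
  then (a3 ∨ ¬a4) forces a4 = False.
All clauses satisfied.

a1 = False, a2 = False, a3 = False, a4 = False, a5 = False, a6 = True, a7 = False, a8 = True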